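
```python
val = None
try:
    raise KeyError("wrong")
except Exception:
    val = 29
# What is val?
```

Step-by-step execution trace:
1. `raise KeyError(...)` raises KeyError.
2. `except Exception` matches (KeyError is a subclass of Exception) → val = 29.
Result: 29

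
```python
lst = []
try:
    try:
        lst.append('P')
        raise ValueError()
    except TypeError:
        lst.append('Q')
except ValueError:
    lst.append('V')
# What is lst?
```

Step-by-step execution trace:
1. Inner try: `lst.append('P')` → lst = ['P'].
2. `raise ValueError()` raises ValueError.
3. Inner `except TypeError` does not match ValueError; exception propagates to outer try.
4. Outer `except ValueError` matches → `lst.append('V')` → lst = ['P', 'V'].
Result: ['P', 'V']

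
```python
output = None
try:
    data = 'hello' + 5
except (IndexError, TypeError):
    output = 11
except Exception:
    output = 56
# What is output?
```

Step-by-step execution trace:
1. `data = 'hello' + 5` raises TypeError.
2. `except (IndexError, TypeError)` matches (TypeError is in the tuple) → output = 11.
3. `except Exception` is not reached.
Result: 11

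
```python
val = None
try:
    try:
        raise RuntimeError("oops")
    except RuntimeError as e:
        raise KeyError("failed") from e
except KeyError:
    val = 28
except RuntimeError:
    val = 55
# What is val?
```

Step-by-step execution trace:
1. Inner try raises RuntimeError; inner `except RuntimeError as e` catches it.
2. `raise KeyError(...) from e` raises KeyError (RuntimeError is attached as __cause__, but only KeyError is active).
3. Outer `except KeyError` matches → val = 28.
4. `except RuntimeError` is not reached.
Result: 28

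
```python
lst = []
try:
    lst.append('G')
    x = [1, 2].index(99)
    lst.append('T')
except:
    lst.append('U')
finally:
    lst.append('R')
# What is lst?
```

Step-by-step execution trace:
1. try: `lst.append('G')` → lst = ['G'].
2. `x = [1, 2].index(99)` raises ValueError; `lst.append('T')` is not reached.
3. bare `except` matches → `lst.append('U')` → lst = ['G', 'U'].
4. finally always runs: `lst.append('R')` → lst = ['G', 'U', 'R'].
Result: ['G', 'U', 'R']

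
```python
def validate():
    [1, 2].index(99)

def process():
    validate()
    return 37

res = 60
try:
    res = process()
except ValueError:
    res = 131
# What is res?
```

Step-by-step execution trace:
1. res starts at 60.
2. try: `process()` calls `validate()`.
3. `validate()` evaluates `[1, 2].index(99)`, which raises ValueError; it propagates through process (uncaught).
4. `return 37` in process is not reached; the assignment to res does not complete.
5. `except ValueError` matches → res = 131.
Result: 131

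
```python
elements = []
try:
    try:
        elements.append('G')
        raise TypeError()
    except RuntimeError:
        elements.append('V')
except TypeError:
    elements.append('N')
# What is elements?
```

Step-by-step execution trace:
1. Inner try: `elements.append('G')` → elements = ['G'].
2. `raise TypeError()` raises TypeError.
3. Inner `except RuntimeError` does not match TypeError; exception propagates to outer try.
4. Outer `except TypeError` matches → `elements.append('N')` → elements = ['G', 'N'].
Result: ['G', 'N']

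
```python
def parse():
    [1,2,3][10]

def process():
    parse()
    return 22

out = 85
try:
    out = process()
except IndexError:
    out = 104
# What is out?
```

Step-by-step execution trace:
1. out starts at 85.
2. try: `process()` calls `parse()`.
3. `parse()` evaluates `[1,2,3][10]`, which raises IndexError; it propagates through process (uncaught).
4. `return 22` in process is not reached; the assignment to out does not complete.
5. `except IndexError` matches → out = 104.
Result: 104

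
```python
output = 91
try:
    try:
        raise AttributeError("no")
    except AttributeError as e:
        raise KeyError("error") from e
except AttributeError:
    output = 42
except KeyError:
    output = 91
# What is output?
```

Step-by-step execution trace:
1. Inner try raises AttributeError; inner `except AttributeError as e` catches it.
2. `raise KeyError(...) from e` raises KeyError (AttributeError is attached as __cause__, but only KeyError is active).
3. Outer `except AttributeError` does not match KeyError; skipped.
4. Outer `except KeyError` matches → output = 91.
Result: 91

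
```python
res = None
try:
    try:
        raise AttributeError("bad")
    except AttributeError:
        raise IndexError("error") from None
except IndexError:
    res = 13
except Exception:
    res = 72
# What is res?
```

Step-by-step execution trace:
1. Inner try raises AttributeError; inner `except AttributeError` catches it.
2. `raise IndexError(...) from None` raises IndexError (from None suppresses __context__, but the active exception is still IndexError).
3. Outer `except IndexError` matches → res = 13.
4. `except Exception` is not reached.
Result: 13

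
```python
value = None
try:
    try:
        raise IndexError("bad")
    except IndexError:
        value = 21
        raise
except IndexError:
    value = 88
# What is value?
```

Step-by-step execution trace:
1. Inner try: `raise IndexError("bad")` raises IndexError.
2. Inner `except IndexError` matches → value = 21.
3. bare `raise` re-raises the same IndexError.
4. Outer `except IndexError` matches → value = 88.
Result: 88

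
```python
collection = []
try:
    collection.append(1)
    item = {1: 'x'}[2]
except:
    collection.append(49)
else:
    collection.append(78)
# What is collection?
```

Step-by-step execution trace:
1. try: `collection.append(1)` → collection = [1].
2. `item = {1: 'x'}[2]` raises KeyError.
3. bare `except` matches → `collection.append(49)` → collection = [1, 49].
4. `else` is skipped (an exception was raised).
Result: [1, 49]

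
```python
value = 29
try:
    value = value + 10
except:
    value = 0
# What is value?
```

Step-by-step execution trace:
1. value starts at 29.
2. try: `value = value + 10` → value = 39. No exception raised.
3. `except` is skipped.
Result: 39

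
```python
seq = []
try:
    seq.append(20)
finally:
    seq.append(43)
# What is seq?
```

Step-by-step execution trace:
1. try: `seq.append(20)` → seq = [20].
2. The try body completes without raising.
3. finally always runs: `seq.append(43)` → seq = [20, 43].
Result: [20, 43]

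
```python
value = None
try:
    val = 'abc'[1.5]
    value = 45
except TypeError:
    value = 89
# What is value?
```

Step-by-step execution trace:
1. `val = 'abc'[1.5]` raises TypeError.
2. `value = 45` is not reached.
3. `except TypeError` matches → value = 89.
Result: 89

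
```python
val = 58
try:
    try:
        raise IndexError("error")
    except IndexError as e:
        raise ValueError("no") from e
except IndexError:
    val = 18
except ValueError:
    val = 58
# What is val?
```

Step-by-step execution trace:
1. Inner try raises IndexError; inner `except IndexError as e` catches it.
2. `raise ValueError(...) from e` raises ValueError (IndexError is attached as __cause__, but only ValueError is active).
3. Outer `except IndexError` does not match ValueError; skipped.
4. Outer `except ValueError` matches → val = 58.
Result: 58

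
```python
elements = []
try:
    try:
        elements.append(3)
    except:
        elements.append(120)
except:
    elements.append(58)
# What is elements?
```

Step-by-step execution trace:
1. Inner try: `elements.append(3)` → elements = [3]. No exception raised.
2. Inner `except` is skipped.
3. Inner try completes normally; outer `except` is skipped.
Result: [3]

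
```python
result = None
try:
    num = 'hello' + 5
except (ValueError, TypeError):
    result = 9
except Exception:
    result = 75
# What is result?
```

Step-by-step execution trace:
1. `num = 'hello' + 5` raises TypeError.
2. `except (ValueError, TypeError)` matches (TypeError is in the tuple) → result = 9.
3. `except Exception` is not reached.
Result: 9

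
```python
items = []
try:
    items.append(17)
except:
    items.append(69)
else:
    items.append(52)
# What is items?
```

Step-by-step execution trace:
1. try: `items.append(17)` → items = [17]. No exception raised.
2. `except` is skipped.
3. `else` runs (try completed without exception): `items.append(52)` → items = [17, 52].
Result: [17, 52]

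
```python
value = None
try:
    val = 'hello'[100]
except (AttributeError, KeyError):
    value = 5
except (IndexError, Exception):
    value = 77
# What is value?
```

Step-by-step execution trace:
1. `val = 'hello'[100]` raises IndexError.
2. `except (AttributeError, KeyError)` does not match IndexError; skipped.
3. `except (IndexError, Exception)` matches (IndexError is in the tuple) → value = 77.
Result: 77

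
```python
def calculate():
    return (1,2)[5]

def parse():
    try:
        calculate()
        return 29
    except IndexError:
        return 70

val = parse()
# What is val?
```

Step-by-step execution trace:
1. `parse()` calls `calculate()`.
2. `calculate()` evaluates `(1,2)[5]`, which raises IndexError; it propagates to the caller.
3. `return 29` is not reached.
4. `except IndexError` in parse matches → returns 70.
5. val = 70.
Result: 70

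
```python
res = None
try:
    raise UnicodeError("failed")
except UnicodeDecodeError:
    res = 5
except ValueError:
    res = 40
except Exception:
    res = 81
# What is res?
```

Step-by-step execution trace:
1. `raise UnicodeError(...)` raises UnicodeError.
2. `except UnicodeDecodeError` does not match (UnicodeError is not a subclass of UnicodeDecodeError); skipped.
3. `except ValueError` matches (UnicodeError is a subclass of ValueError) → res = 40.
4. `except Exception` is not reached.
Result: 40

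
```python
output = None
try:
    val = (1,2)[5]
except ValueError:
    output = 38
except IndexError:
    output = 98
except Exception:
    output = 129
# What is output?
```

Step-by-step execution trace:
1. `val = (1,2)[5]` raises IndexError.
2. `except ValueError` does not match IndexError; skipped.
3. `except IndexError` matches → output = 98.
4. Remaining except clauses are skipped.
Result: 98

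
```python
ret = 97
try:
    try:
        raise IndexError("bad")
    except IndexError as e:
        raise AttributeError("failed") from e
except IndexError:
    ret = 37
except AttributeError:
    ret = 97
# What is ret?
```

Step-by-step execution trace:
1. Inner try raises IndexError; inner `except IndexError as e` catches it.
2. `raise AttributeError(...) from e` raises AttributeError (IndexError is attached as __cause__, but only AttributeError is active).
3. Outer `except IndexError` does not match AttributeError; skipped.
4. Outer `except AttributeError` matches → ret = 97.
Result: 97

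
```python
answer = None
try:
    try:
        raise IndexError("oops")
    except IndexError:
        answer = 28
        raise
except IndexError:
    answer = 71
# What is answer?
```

Step-by-step execution trace:
1. Inner try: `raise IndexError("oops")` raises IndexError.
2. Inner `except IndexError` matches → answer = 28.
3. bare `raise` re-raises the same IndexError.
4. Outer `except IndexError` matches → answer = 71.
Result: 71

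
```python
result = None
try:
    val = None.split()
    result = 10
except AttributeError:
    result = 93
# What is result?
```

Step-by-step execution trace:
1. `val = None.split()` raises AttributeError.
2. `result = 10` is not reached.
3. `except AttributeError` matches → result = 93.
Result: 93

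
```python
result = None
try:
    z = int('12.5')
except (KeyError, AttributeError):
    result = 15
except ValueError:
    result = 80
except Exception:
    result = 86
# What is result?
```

Step-by-step execution trace:
1. `z = int('12.5')` raises ValueError.
2. `except (KeyError, AttributeError)` does not match ValueError; skipped.
3. `except ValueError` matches (exact type match) → result = 80.
4. `except Exception` is not reached.
Result: 80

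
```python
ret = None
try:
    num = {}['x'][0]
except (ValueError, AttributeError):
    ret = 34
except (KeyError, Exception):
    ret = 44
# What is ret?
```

Step-by-step execution trace:
1. `num = {}['x'][0]` raises KeyError.
2. `except (ValueError, AttributeError)` does not match KeyError; skipped.
3. `except (KeyError, Exception)` matches (KeyError is in the tuple) → ret = 44.
Result: 44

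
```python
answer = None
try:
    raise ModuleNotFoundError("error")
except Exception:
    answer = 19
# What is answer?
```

Step-by-step execution trace:
1. `raise ModuleNotFoundError(...)` raises ModuleNotFoundError.
2. `except Exception` matches (ModuleNotFoundError is a subclass of Exception) → answer = 19.
Result: 19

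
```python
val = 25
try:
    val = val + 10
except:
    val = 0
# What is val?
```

Step-by-step execution trace:
1. val starts at 25.
2. try: `val = val + 10` → val = 35. No exception raised.
3. `except` is skipped.
Result: 35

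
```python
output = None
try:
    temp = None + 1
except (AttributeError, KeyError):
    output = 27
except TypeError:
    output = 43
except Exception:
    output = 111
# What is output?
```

Step-by-step execution trace:
1. `temp = None + 1` raises TypeError.
2. `except (AttributeError, KeyError)` does not match TypeError; skipped.
3. `except TypeError` matches (exact type match) → output = 43.
4. `except Exception` is not reached.
Result: 43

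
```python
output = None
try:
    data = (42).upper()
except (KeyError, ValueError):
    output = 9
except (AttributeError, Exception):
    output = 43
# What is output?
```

Step-by-step execution trace:
1. `data = (42).upper()` raises AttributeError.
2. `except (KeyError, ValueError)` does not match AttributeError; skipped.
3. `except (AttributeError, Exception)` matches (AttributeError is in the tuple) → output = 43.
Result: 43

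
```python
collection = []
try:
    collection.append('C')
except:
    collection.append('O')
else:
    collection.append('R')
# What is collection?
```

Step-by-step execution trace:
1. try: `collection.append('C')` → collection = ['C']. No exception raised.
2. `except` is skipped.
3. `else` runs (try completed without exception): `collection.append('R')` → collection = ['C', 'R'].
Result: ['C', 'R']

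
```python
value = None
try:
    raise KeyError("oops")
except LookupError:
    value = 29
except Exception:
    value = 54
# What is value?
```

Step-by-step execution trace:
1. `raise KeyError(...)` raises KeyError.
2. `except LookupError` matches (KeyError is a subclass of LookupError) → value = 29.
3. `except Exception` is not reached.
Result: 29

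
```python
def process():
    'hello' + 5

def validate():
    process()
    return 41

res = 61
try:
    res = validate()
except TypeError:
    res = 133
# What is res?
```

Step-by-step execution trace:
1. res starts at 61.
2. try: `validate()` calls `process()`.
3. `process()` evaluates `'hello' + 5`, which raises TypeError; it propagates through validate (uncaught).
4. `return 41` in validate is not reached; the assignment to res does not complete.
5. `except TypeError` matches → res = 133.
Result: 133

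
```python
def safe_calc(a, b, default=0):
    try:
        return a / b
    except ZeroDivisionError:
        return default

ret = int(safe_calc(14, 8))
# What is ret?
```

Step-by-step execution trace:
1. `safe_calc(14, 8)` enters try: `return 14 / 8` → returns 1.75. No exception raised.
2. `except ZeroDivisionError` is skipped.
3. `int(1.75)` → 1 → ret = 1.
Result: 1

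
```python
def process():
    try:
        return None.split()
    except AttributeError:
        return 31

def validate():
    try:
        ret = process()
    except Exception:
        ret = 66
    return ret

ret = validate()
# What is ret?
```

Step-by-step execution trace:
1. `validate()` calls `process()`.
2. In process: `None.split()` raises AttributeError; `except AttributeError` catches it → returns 31.
3. In validate: `ret = process()` → ret = 31. No exception reaches validate.
4. `except Exception` is skipped; validate returns 31.
5. ret = 31.
Result: 31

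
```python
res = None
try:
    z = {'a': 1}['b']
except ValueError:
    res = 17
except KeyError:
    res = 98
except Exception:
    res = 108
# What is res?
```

Step-by-step execution trace:
1. `z = {'a': 1}['b']` raises KeyError.
2. `except ValueError` does not match KeyError; skipped.
3. `except KeyError` matches → res = 98.
4. Remaining except clauses are skipped.
Result: 98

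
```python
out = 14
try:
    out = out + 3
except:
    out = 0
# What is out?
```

Step-by-step execution trace:
1. out starts at 14.
2. try: `out = out + 3` → out = 17. No exception raised.
3. `except` is skipped.
Result: 17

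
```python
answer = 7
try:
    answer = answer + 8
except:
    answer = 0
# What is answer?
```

Step-by-step execution trace:
1. answer starts at 7.
2. try: `answer = answer + 8` → answer = 15. No exception raised.
3. `except` is skipped.
Result: 15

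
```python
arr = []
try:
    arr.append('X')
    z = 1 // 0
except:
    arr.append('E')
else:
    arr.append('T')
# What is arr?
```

Step-by-step execution trace:
1. try: `arr.append('X')` → arr = ['X'].
2. `z = 1 // 0` raises ZeroDivisionError.
3. bare `except` matches → `arr.append('E')` → arr = ['X', 'E'].
4. `else` is skipped (an exception was raised).
Result: ['X', 'E']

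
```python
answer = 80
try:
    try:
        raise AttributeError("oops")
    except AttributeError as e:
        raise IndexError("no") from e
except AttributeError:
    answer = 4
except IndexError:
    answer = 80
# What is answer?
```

Step-by-step execution trace:
1. Inner try raises AttributeError; inner `except AttributeError as e` catches it.
2. `raise IndexError(...) from e` raises IndexError (AttributeError is attached as __cause__, but only IndexError is active).
3. Outer `except AttributeError` does not match IndexError; skipped.
4. Outer `except IndexError` matches → answer = 80.
Result: 80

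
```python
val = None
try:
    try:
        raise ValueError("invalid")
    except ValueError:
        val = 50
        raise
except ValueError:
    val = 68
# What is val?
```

Step-by-step execution trace:
1. Inner try: `raise ValueError("invalid")` raises ValueError.
2. Inner `except ValueError` matches → val = 50.
3. bare `raise` re-raises the same ValueError.
4. Outer `except ValueError` matches → val = 68.
Result: 68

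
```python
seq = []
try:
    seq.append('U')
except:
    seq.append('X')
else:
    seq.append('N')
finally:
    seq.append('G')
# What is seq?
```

Step-by-step execution trace:
1. try: `seq.append('U')` → seq = ['U']. No exception raised.
2. `except` is skipped.
3. `else` runs: `seq.append('N')` → seq = ['U', 'N'].
4. `finally` always runs: `seq.append('G')` → seq = ['U', 'N', 'G'].
Result: ['U', 'N', 'G']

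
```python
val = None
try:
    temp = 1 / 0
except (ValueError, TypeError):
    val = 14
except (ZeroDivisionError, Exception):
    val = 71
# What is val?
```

Step-by-step execution trace:
1. `temp = 1 / 0` raises ZeroDivisionError.
2. `except (ValueError, TypeError)` does not match ZeroDivisionError; skipped.
3. `except (ZeroDivisionError, Exception)` matches (ZeroDivisionError is in the tuple) → val = 71.
Result: 71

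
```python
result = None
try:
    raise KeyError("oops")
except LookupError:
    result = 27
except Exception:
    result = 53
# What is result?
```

Step-by-step execution trace:
1. `raise KeyError(...)` raises KeyError.
2. `except LookupError` matches (KeyError is a subclass of LookupError) → result = 27.
3. `except Exception` is not reached.
Result: 27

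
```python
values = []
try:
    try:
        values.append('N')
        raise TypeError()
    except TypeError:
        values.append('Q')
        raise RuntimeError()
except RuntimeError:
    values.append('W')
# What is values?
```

Step-by-step execution trace:
1. Inner try: `values.append('N')` → values = ['N'].
2. `raise TypeError()` raises TypeError.
3. Inner `except TypeError` matches → `values.append('Q')` → values = ['N', 'Q'].
4. `raise RuntimeError()` raises RuntimeError; propagates to outer try.
5. Outer `except RuntimeError` matches → `values.append('W')` → values = ['N', 'Q', 'W'].
Result: ['N', 'Q', 'W']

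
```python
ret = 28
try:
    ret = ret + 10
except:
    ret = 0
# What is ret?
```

Step-by-step execution trace:
1. ret starts at 28.
2. try: `ret = ret + 10` → ret = 38. No exception raised.
3. `except` is skipped.
Result: 38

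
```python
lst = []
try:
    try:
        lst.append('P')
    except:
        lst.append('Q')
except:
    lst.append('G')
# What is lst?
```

Step-by-step execution trace:
1. Inner try: `lst.append('P')` → lst = ['P']. No exception raised.
2. Inner `except` is skipped.
3. Inner try completes normally; outer `except` is skipped.
Result: ['P']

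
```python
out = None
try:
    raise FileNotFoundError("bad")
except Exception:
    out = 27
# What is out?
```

Step-by-step execution trace:
1. `raise FileNotFoundError(...)` raises FileNotFoundError.
2. `except Exception` matches (FileNotFoundError is a subclass of Exception) → out = 27.
Result: 27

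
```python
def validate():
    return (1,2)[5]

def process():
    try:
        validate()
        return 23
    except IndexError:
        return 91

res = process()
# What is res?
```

Step-by-step execution trace:
1. `process()` calls `validate()`.
2. `validate()` evaluates `(1,2)[5]`, which raises IndexError; it propagates to the caller.
3. `return 23` is not reached.
4. `except IndexError` in process matches → returns 91.
5. res = 91.
Result: 91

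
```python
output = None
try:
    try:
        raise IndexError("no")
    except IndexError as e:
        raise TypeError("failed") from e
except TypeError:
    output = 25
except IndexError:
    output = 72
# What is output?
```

Step-by-step execution trace:
1. Inner try raises IndexError; inner `except IndexError as e` catches it.
2. `raise TypeError(...) from e` raises TypeError (IndexError is attached as __cause__, but only TypeError is active).
3. Outer `except TypeError` matches → output = 25.
4. `except IndexError` is not reached.
Result: 25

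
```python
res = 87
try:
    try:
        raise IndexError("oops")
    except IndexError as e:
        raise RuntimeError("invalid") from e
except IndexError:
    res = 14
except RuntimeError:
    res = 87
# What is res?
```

Step-by-step execution trace:
1. Inner try raises IndexError; inner `except IndexError as e` catches it.
2. `raise RuntimeError(...) from e` raises RuntimeError (IndexError is attached as __cause__, but only RuntimeError is active).
3. Outer `except IndexError` does not match RuntimeError; skipped.
4. Outer `except RuntimeError` matches → res = 87.
Result: 87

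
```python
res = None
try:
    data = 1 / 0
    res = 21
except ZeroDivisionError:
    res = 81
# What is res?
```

Step-by-step execution trace:
1. `data = 1 / 0` raises ZeroDivisionError.
2. `res = 21` is not reached.
3. `except ZeroDivisionError` matches → res = 81.
Result: 81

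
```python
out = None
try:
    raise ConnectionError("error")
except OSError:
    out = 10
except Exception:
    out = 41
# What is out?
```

Step-by-step execution trace:
1. `raise ConnectionError(...)` raises ConnectionError.
2. `except OSError` matches (ConnectionError is a subclass of OSError) → out = 10.
3. `except Exception` is not reached.
Result: 10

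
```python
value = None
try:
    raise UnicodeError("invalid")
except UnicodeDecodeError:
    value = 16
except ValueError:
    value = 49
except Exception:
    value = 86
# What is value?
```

Step-by-step execution trace:
1. `raise UnicodeError(...)` raises UnicodeError.
2. `except UnicodeDecodeError` does not match (UnicodeError is not a subclass of UnicodeDecodeError); skipped.
3. `except ValueError` matches (UnicodeError is a subclass of ValueError) → value = 49.
4. `except Exception` is not reached.
Result: 49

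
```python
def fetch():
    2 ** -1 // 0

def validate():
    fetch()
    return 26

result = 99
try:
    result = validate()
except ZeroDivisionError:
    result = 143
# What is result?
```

Step-by-step execution trace:
1. result starts at 99.
2. try: `validate()` calls `fetch()`.
3. `fetch()` evaluates `2 ** -1 // 0`, which raises ZeroDivisionError; it propagates through validate (uncaught).
4. `return 26` in validate is not reached; the assignment to result does not complete.
5. `except ZeroDivisionError` matches → result = 143.
Result: 143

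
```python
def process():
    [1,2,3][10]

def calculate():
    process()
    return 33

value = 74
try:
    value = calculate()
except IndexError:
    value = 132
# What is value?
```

Step-by-step execution trace:
1. value starts at 74.
2. try: `calculate()` calls `process()`.
3. `process()` evaluates `[1,2,3][10]`, which raises IndexError; it propagates through calculate (uncaught).
4. `return 33` in calculate is not reached; the assignment to value does not complete.
5. `except IndexError` matches → value = 132.
Result: 132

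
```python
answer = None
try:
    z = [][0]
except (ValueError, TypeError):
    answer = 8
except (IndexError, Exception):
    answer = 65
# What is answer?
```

Step-by-step execution trace:
1. `z = [][0]` raises IndexError.
2. `except (ValueError, TypeError)` does not match IndexError; skipped.
3. `except (IndexError, Exception)` matches (IndexError is in the tuple) → answer = 65.
Result: 65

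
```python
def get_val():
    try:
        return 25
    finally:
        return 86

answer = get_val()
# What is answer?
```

Step-by-step execution trace:
1. `get_val()` enters try: `return 25` sets pending return value 25.
2. Before returning, `finally: return 86` runs and overrides the pending return.
3. get_val() returns 86 → answer = 86.
Result: 86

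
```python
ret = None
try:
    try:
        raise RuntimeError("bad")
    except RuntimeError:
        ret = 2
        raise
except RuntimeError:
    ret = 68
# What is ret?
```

Step-by-step execution trace:
1. Inner try: `raise RuntimeError("bad")` raises RuntimeError.
2. Inner `except RuntimeError` matches → ret = 2.
3. bare `raise` re-raises the same RuntimeError.
4. Outer `except RuntimeError` matches → ret = 68.
Result: 68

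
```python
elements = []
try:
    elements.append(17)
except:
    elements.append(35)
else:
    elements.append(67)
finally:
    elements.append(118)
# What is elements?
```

Step-by-step execution trace:
1. try: `elements.append(17)` → elements = [17]. No exception raised.
2. `except` is skipped.
3. `else` runs: `elements.append(67)` → elements = [17, 67].
4. `finally` always runs: `elements.append(118)` → elements = [17, 67, 118].
Result: [17, 67, 118]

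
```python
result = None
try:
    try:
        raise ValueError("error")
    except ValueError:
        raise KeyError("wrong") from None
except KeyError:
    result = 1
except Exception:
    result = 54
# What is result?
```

Step-by-step execution trace:
1. Inner try raises ValueError; inner `except ValueError` catches it.
2. `raise KeyError(...) from None` raises KeyError (from None suppresses __context__, but the active exception is still KeyError).
3. Outer `except KeyError` matches → result = 1.
4. `except Exception` is not reached.
Result: 1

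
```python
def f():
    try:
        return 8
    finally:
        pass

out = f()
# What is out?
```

Step-by-step execution trace:
1. `f()` enters try: `return 8` sets pending return value 8.
2. Before returning, `finally: pass` runs (no effect).
3. f() returns 8 → out = 8.
Result: 8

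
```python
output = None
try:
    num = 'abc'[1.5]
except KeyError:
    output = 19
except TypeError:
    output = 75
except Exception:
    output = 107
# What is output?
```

Step-by-step execution trace:
1. `num = 'abc'[1.5]` raises TypeError.
2. `except KeyError` does not match TypeError; skipped.
3. `except TypeError` matches → output = 75.
4. Remaining except clauses are skipped.
Result: 75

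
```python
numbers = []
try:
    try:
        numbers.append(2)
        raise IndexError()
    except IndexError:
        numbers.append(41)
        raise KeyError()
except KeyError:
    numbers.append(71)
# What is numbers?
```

Step-by-step execution trace:
1. Inner try: `numbers.append(2)` → numbers = [2].
2. `raise IndexError()` raises IndexError.
3. Inner `except IndexError` matches → `numbers.append(41)` → numbers = [2, 41].
4. `raise KeyError()` raises KeyError; propagates to outer try.
5. Outer `except KeyError` matches → `numbers.append(71)` → numbers = [2, 41, 71].
Result: [2, 41, 71]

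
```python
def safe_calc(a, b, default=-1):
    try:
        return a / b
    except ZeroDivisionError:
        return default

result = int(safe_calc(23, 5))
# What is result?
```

Step-by-step execution trace:
1. `safe_calc(23, 5)` enters try: `return 23 / 5` → returns 4.6. No exception raised.
2. `except ZeroDivisionError` is skipped.
3. `int(4.6)` → 4 → result = 4.
Result: 4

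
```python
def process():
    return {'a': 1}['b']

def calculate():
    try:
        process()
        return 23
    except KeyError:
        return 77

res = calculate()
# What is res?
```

Step-by-step execution trace:
1. `calculate()` calls `process()`.
2. `process()` evaluates `{'a': 1}['b']`, which raises KeyError; it propagates to the caller.
3. `return 23` is not reached.
4. `except KeyError` in calculate matches → returns 77.
5. res = 77.
Result: 77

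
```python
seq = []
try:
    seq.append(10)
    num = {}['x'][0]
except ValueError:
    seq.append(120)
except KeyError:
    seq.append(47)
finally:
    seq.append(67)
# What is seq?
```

Step-by-step execution trace:
1. try: `seq.append(10)` → seq = [10].
2. `num = {}['x'][0]` raises KeyError.
3. `except ValueError` does not match KeyError; skipped.
4. `except KeyError` matches → `seq.append(47)` → seq = [10, 47].
5. finally always runs: `seq.append(67)` → seq = [10, 47, 67].
Result: [10, 47, 67]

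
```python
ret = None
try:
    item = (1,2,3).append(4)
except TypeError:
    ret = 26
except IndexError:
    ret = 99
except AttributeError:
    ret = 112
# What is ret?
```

Step-by-step execution trace:
1. `item = (1,2,3).append(4)` raises AttributeError.
2. `except TypeError` does not match AttributeError; skipped.
3. `except IndexError` does not match AttributeError; skipped.
4. `except AttributeError` matches → ret = 112.
Result: 112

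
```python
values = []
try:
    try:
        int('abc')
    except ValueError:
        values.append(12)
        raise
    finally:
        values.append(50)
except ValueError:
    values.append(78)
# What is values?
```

Step-by-step execution trace:
1. Inner try: `int('abc')` raises ValueError.
2. Inner `except ValueError` matches → `values.append(12)` → values = [12].
3. bare `raise` re-raises ValueError.
4. Inner `finally` runs during unwinding: `values.append(50)` → values = [12, 50].
5. Outer `except ValueError` matches → `values.append(78)` → values = [12, 50, 78].
Result: [12, 50, 78]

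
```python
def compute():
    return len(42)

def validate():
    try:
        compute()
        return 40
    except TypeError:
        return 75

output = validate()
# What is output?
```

Step-by-step execution trace:
1. `validate()` calls `compute()`.
2. `compute()` evaluates `len(42)`, which raises TypeError; it propagates to the caller.
3. `return 40` is not reached.
4. `except TypeError` in validate matches → returns 75.
5. output = 75.
Result: 75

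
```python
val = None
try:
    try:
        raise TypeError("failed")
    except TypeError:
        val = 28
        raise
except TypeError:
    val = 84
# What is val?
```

Step-by-step execution trace:
1. Inner try: `raise TypeError("failed")` raises TypeError.
2. Inner `except TypeError` matches → val = 28.
3. bare `raise` re-raises the same TypeError.
4. Outer `except TypeError` matches → val = 84.
Result: 84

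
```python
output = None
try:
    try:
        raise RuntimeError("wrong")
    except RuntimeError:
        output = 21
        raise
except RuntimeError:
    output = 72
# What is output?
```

Step-by-step execution trace:
1. Inner try: `raise RuntimeError("wrong")` raises RuntimeError.
2. Inner `except RuntimeError` matches → output = 21.
3. bare `raise` re-raises the same RuntimeError.
4. Outer `except RuntimeError` matches → output = 72.
Result: 72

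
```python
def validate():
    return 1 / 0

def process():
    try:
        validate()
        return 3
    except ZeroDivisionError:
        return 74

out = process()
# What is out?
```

Step-by-step execution trace:
1. `process()` calls `validate()`.
2. `validate()` evaluates `1 / 0`, which raises ZeroDivisionError; it propagates to the caller.
3. `return 3` is not reached.
4. `except ZeroDivisionError` in process matches → returns 74.
5. out = 74.
Result: 74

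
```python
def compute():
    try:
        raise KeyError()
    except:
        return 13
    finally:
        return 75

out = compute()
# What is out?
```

Step-by-step execution trace:
1. `compute()` enters try: `raise KeyError()` raises KeyError.
2. bare `except` matches → `return 13` sets pending return value 13.
3. Before returning, `finally: return 75` runs and overrides the pending return.
4. compute() returns 75 → out = 75.
Result: 75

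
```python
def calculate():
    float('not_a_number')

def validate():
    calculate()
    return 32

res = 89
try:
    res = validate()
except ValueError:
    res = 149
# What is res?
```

Step-by-step execution trace:
1. res starts at 89.
2. try: `validate()` calls `calculate()`.
3. `calculate()` evaluates `float('not_a_number')`, which raises ValueError; it propagates through validate (uncaught).
4. `return 32` in validate is not reached; the assignment to res does not complete.
5. `except ValueError` matches → res = 149.
Result: 149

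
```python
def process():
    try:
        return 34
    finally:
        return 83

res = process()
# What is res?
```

Step-by-step execution trace:
1. `process()` enters try: `return 34` sets pending return value 34.
2. Before returning, `finally: return 83` runs and overrides the pending return.
3. process() returns 83 → res = 83.
Result: 83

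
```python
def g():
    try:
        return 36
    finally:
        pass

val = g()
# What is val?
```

Step-by-step execution trace:
1. `g()` enters try: `return 36` sets pending return value 36.
2. Before returning, `finally: pass` runs (no effect).
3. g() returns 36 → val = 36.
Result: 36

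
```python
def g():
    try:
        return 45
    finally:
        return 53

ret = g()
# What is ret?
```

Step-by-step execution trace:
1. `g()` enters try: `return 45` sets pending return value 45.
2. Before returning, `finally: return 53` runs and overrides the pending return.
3. g() returns 53 → ret = 53.
Result: 53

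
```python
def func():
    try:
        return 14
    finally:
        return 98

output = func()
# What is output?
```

Step-by-step execution trace:
1. `func()` enters try: `return 14` sets pending return value 14.
2. Before returning, `finally: return 98` runs and overrides the pending return.
3. func() returns 98 → output = 98.
Result: 98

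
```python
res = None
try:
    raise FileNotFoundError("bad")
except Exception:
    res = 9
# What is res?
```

Step-by-step execution trace:
1. `raise FileNotFoundError(...)` raises FileNotFoundError.
2. `except Exception` matches (FileNotFoundError is a subclass of Exception) → res = 9.
Result: 9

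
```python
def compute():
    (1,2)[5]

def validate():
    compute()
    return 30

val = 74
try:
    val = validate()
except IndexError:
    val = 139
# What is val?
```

Step-by-step execution trace:
1. val starts at 74.
2. try: `validate()` calls `compute()`.
3. `compute()` evaluates `(1,2)[5]`, which raises IndexError; it propagates through validate (uncaught).
4. `return 30` in validate is not reached; the assignment to val does not complete.
5. `except IndexError` matches → val = 139.
Result: 139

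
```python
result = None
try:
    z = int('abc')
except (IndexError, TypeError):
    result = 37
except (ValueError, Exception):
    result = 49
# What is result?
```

Step-by-step execution trace:
1. `z = int('abc')` raises ValueError.
2. `except (IndexError, TypeError)` does not match ValueError; skipped.
3. `except (ValueError, Exception)` matches (ValueError is in the tuple) → result = 49.
Result: 49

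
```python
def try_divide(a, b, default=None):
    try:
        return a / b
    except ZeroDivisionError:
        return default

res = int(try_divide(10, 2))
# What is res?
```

Step-by-step execution trace:
1. `try_divide(10, 2)` enters try: `return 10 / 2` → returns 5.0. No exception raised.
2. `except ZeroDivisionError` is skipped.
3. `int(5.0)` → 5 → res = 5.
Result: 5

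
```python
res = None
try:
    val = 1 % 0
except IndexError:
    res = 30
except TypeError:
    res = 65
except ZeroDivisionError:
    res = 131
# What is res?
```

Step-by-step execution trace:
1. `val = 1 % 0` raises ZeroDivisionError.
2. `except IndexError` does not match ZeroDivisionError; skipped.
3. `except TypeError` does not match ZeroDivisionError; skipped.
4. `except ZeroDivisionError` matches → res = 131.
Result: 131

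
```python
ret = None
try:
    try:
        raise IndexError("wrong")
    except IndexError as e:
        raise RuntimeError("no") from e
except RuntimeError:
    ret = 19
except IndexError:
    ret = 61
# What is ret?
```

Step-by-step execution trace:
1. Inner try raises IndexError; inner `except IndexError as e` catches it.
2. `raise RuntimeError(...) from e` raises RuntimeError (IndexError is attached as __cause__, but only RuntimeError is active).
3. Outer `except RuntimeError` matches → ret = 19.
4. `except IndexError` is not reached.
Result: 19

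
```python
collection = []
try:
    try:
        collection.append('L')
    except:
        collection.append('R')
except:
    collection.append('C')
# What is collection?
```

Step-by-step execution trace:
1. Inner try: `collection.append('L')` → collection = ['L']. No exception raised.
2. Inner `except` is skipped.
3. Inner try completes normally; outer `except` is skipped.
Result: ['L']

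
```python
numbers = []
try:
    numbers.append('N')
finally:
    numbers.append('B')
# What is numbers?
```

Step-by-step execution trace:
1. try: `numbers.append('N')` → numbers = ['N'].
2. The try body completes without raising.
3. finally always runs: `numbers.append('B')` → numbers = ['N', 'B'].
Result: ['N', 'B']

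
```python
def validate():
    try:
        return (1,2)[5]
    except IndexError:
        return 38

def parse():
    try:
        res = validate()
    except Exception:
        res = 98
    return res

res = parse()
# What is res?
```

Step-by-step execution trace:
1. `parse()` calls `validate()`.
2. In validate: `(1,2)[5]` raises IndexError; `except IndexError` catches it → returns 38.
3. In parse: `res = validate()` → res = 38. No exception reaches parse.
4. `except Exception` is skipped; parse returns 38.
5. res = 38.
Result: 38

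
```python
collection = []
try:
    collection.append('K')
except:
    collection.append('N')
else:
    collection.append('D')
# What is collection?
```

Step-by-step execution trace:
1. try: `collection.append('K')` → collection = ['K']. No exception raised.
2. `except` is skipped.
3. `else` runs (try completed without exception): `collection.append('D')` → collection = ['K', 'D'].
Result: ['K', 'D']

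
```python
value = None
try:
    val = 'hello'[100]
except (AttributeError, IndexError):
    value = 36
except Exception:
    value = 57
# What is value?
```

Step-by-step execution trace:
1. `val = 'hello'[100]` raises IndexError.
2. `except (AttributeError, IndexError)` matches (IndexError is in the tuple) → value = 36.
3. `except Exception` is not reached.
Result: 36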